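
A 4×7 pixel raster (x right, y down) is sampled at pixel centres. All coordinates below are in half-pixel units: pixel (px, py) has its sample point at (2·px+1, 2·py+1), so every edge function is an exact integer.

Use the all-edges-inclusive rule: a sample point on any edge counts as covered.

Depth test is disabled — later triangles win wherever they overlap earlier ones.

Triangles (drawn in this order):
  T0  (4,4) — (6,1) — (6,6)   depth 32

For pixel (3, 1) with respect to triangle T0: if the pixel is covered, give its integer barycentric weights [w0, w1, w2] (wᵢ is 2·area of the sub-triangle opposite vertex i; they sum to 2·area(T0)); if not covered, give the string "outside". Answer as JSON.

T0:
  2·area = 10
  edge (4, 4)→(6, 1): d=(2,-3) inclusive
  edge (6, 1)→(6, 6): d=(0,5) inclusive
  edge (6, 6)→(4, 4): d=(-2,-2) inclusive
    (0,0)@(1, 1): e=[-15,25,0] → ·  [on edge]
    (1,1)@(3, 3): e=[-5,15,0] → ·  [on edge]
    (2,1)@(5, 3): e=[1,5,4] → #
    (3,1)@(7, 3): e=[7,-5,8] → ·
    (2,2)@(5, 5): e=[5,5,0] → #  [on edge]
    (3,2)@(7, 5): e=[11,-5,4] → ·
    (2,3)@(5, 7): e=[9,5,-4] → ·
    (3,3)@(7, 7): e=[15,-5,0] → ·  [on edge]
  covered (2 px):
    · · · ·
    · · # ·
    · · # ·
    · · · ·
    · · · ·
    · · · ·
    · · · ·

Answer: "outside"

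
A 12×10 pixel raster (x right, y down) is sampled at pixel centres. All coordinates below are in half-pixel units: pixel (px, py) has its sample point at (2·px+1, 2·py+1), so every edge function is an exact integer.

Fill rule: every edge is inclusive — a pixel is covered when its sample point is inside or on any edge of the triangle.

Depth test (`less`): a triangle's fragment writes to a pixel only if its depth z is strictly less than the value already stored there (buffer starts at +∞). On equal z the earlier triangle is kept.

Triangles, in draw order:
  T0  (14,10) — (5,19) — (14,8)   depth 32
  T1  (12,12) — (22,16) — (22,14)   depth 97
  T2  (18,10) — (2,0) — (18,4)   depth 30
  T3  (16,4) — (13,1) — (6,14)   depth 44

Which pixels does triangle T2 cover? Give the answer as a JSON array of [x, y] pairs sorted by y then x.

T0:
  2·area = 18
  edge (14, 10)→(5, 19): d=(-9,9) inclusive
  edge (5, 19)→(14, 8): d=(9,-11) inclusive
  edge (14, 8)→(14, 10): d=(0,2) inclusive
    (11,0)@(23, 1): e=[0,36,-18] → .  [on edge]
    (10,1)@(21, 3): e=[0,32,-14] → .  [on edge]
    (9,2)@(19, 5): e=[0,28,-10] → .  [on edge]
    (8,3)@(17, 7): e=[0,24,-6] → .  [on edge]
    (7,4)@(15, 9): e=[0,20,-2] → .  [on edge]
    (6,5)@(13, 11): e=[0,16,2] → X  [on edge]
    (7,5)@(15, 11): e=[-18,38,-2] → .
    (5,6)@(11, 13): e=[0,12,6] → X  [on edge]
    (6,6)@(13, 13): e=[-18,34,2] → .
    (4,7)@(9, 15): e=[0,8,10] → X  [on edge]
    (5,7)@(11, 15): e=[-18,30,6] → .
    (3,8)@(7, 17): e=[0,4,14] → X  [on edge]
    (2,9)@(5, 19): e=[0,0,18] → X  [on edge]
  covered (5 px):
    . . . . . . . . . . . .
    . . . . . . . . . . . .
    . . . . . . . . . . . .
    . . . . . . . . . . . .
    . . . . . . . . . . . .
    . . . . . . X . . . . .
    . . . . . X . . . . . .
    . . . . X . . . . . . .
    . . . X . . . . . . . .
    . . X . . . . . . . . .
T1:
  2·area = 20  (B↔C swapped to make it positive)
  edge (12, 12)→(22, 14): d=(10,2) inclusive
  edge (22, 14)→(22, 16): d=(0,2) inclusive
  edge (22, 16)→(12, 12): d=(-10,-4) inclusive
    (3,5)@(7, 11): e=[0,30,-10] → .  [on edge]
    (7,6)@(15, 13): e=[4,14,2] → X
    (8,6)@(17, 13): e=[0,10,10] → X  [on edge]
    (9,6)@(19, 13): e=[-4,6,18] → .
    (7,7)@(15, 15): e=[24,14,-18] → .
    (8,7)@(17, 15): e=[20,10,-10] → .
    (10,7)@(21, 15): e=[12,2,6] → X
    (11,7)@(23, 15): e=[8,-2,14] → .
    (10,8)@(21, 17): e=[32,2,-14] → .
  covered (3 px):
    . . . . . . . . . . . .
    . . . . . . . . . . . .
    . . . . . . . . . . . .
    . . . . . . . . . . . .
    . . . . . . . . . . . .
    . . . . . . . . . . . .
    . . . . . . . X X . . .
    . . . . . . . . . . X .
    . . . . . . . . . . . .
    . . . . . . . . . . . .
T2:
  2·area = 96
  edge (18, 10)→(2, 0): d=(-16,-10) inclusive
  edge (2, 0)→(18, 4): d=(16,4) inclusive
  edge (18, 4)→(18, 10): d=(0,6) inclusive
    (2,0)@(5, 1): e=[14,4,78] → X
    (3,0)@(7, 1): e=[34,-4,66] → .
    (2,1)@(5, 3): e=[-18,36,78] → .
    (3,1)@(7, 3): e=[2,28,66] → X
    (4,1)@(9, 3): e=[22,20,54] → X
    (5,1)@(11, 3): e=[42,12,42] → X
    (6,1)@(13, 3): e=[62,4,30] → X
    (7,1)@(15, 3): e=[82,-4,18] → .
    (3,2)@(7, 5): e=[-30,60,66] → .
    (4,2)@(9, 5): e=[-10,52,54] → .
    (5,2)@(11, 5): e=[10,44,42] → X
    (7,2)@(15, 5): e=[50,28,18] → X
  covered (12 px):
    . . X . . . . . . . . .
    . . . X X X X . . . . .
    . . . . . X X X X . . .
    . . . . . . . X X . . .
    . . . . . . . . X . . .
    . . . . . . . . . . . .
    . . . . . . . . . . . .
    . . . . . . . . . . . .
    . . . . . . . . . . . .
    . . . . . . . . . . . .
T3:
  2·area = 60  (B↔C swapped to make it positive)
  edge (16, 4)→(6, 14): d=(-10,10) inclusive
  edge (6, 14)→(13, 1): d=(7,-13) inclusive
  edge (13, 1)→(16, 4): d=(3,3) inclusive
    (6,0)@(13, 1): e=[60,0,0] → X  [on edge]
    (7,0)@(15, 1): e=[40,26,-6] → .
    (9,0)@(19, 1): e=[0,78,-18] → .  [on edge]
    (6,1)@(13, 3): e=[40,14,6] → X
    (7,1)@(15, 3): e=[20,40,0] → X  [on edge]
    (8,1)@(17, 3): e=[0,66,-6] → .  [on edge]
    (5,2)@(11, 5): e=[40,2,18] → X
    (7,2)@(15, 5): e=[0,54,6] → X  [on edge]
    (8,2)@(17, 5): e=[-20,80,0] → .  [on edge]
    (5,3)@(11, 7): e=[20,16,24] → X
    (6,3)@(13, 7): e=[0,42,18] → X  [on edge]
    (7,3)@(15, 7): e=[-20,68,12] → .
    (9,3)@(19, 7): e=[-60,120,0] → .  [on edge]
    (5,4)@(11, 9): e=[0,30,30] → X  [on edge]
    (10,4)@(21, 9): e=[-100,160,0] → .  [on edge]
    (4,5)@(9, 11): e=[0,18,42] → X  [on edge]
    (11,5)@(23, 11): e=[-140,200,0] → .  [on edge]
    (3,6)@(7, 13): e=[0,6,54] → X  [on edge]
    (2,7)@(5, 15): e=[0,-6,66] → .  [on edge]
    (1,8)@(3, 17): e=[0,-18,78] → .  [on edge]
    (0,9)@(1, 19): e=[0,-30,90] → .  [on edge]
  covered (12 px):
    . . . . . . X . . . . .
    . . . . . . X X . . . .
    . . . . . X X X . . . .
    . . . . . X X . . . . .
    . . . . X X . . . . . .
    . . . . X . . . . . . .
    . . . X . . . . . . . .
    . . . . . . . . . . . .
    . . . . . . . . . . . .
    . . . . . . . . . . . .

Final: [[2,0],[3,1],[4,1],[5,1],[6,1],[5,2],[6,2],[7,2],[8,2],[7,3],[8,3],[8,4]]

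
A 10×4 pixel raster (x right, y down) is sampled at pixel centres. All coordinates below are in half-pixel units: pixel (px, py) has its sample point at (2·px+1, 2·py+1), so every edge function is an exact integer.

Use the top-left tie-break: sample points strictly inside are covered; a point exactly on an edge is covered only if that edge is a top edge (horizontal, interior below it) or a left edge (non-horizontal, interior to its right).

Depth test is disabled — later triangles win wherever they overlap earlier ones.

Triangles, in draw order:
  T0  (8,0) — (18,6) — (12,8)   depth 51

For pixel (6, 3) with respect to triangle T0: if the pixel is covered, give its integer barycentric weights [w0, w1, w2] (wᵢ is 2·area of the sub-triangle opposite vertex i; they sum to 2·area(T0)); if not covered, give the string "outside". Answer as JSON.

T0:
  2·area = 56
  edge (8, 0)→(18, 6): d=(10,6) right/bottom  bias=-1
  edge (18, 6)→(12, 8): d=(-6,2) right/bottom  bias=-1
  edge (12, 8)→(8, 0): d=(-4,-8) top-left  bias=+0
    (4,0)@(9, 1): e=[4,48,4] → #
    (5,0)@(11, 1): e=[-8,44,20] → ·
    (4,1)@(9, 3): e=[24,36,-4] → ·
    (5,1)@(11, 3): e=[12,32,12] → #
    (6,1)@(13, 3): e=[0,28,28] → ·  [on edge]
    (5,2)@(11, 5): e=[32,20,4] → #
    (6,2)@(13, 5): e=[20,16,20] → #
    (7,2)@(15, 5): e=[8,12,36] → #
    (8,2)@(17, 5): e=[-4,8,52] → ·
    (5,3)@(11, 7): e=[52,8,-4] → ·
    (6,3)@(13, 7): e=[40,4,12] → #
    (7,3)@(15, 7): e=[28,0,28] → ·  [on edge]
  covered (6 px):
    · · · · # · · · · ·
    · · · · · # · · · ·
    · · · · · # # # · ·
    · · · · · · # · · ·

Answer: [4,12,40]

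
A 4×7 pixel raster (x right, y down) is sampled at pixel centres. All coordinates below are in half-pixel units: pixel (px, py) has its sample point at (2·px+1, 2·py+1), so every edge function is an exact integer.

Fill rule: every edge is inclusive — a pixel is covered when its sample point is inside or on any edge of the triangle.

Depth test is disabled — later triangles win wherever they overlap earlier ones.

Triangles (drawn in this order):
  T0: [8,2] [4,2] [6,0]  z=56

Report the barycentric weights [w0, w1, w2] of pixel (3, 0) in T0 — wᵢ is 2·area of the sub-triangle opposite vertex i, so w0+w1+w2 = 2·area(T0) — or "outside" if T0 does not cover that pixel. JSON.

T0:
  2·area = 8
  edge (8, 2)→(4, 2): d=(-4,0) inclusive
  edge (4, 2)→(6, 0): d=(2,-2) inclusive
  edge (6, 0)→(8, 2): d=(2,2) inclusive
    (2,0)@(5, 1): e=[4,0,4] → #  [on edge]
    (3,0)@(7, 1): e=[4,4,0] → #  [on edge]
    (1,1)@(3, 3): e=[-4,0,12] → ·  [on edge]
    (2,1)@(5, 3): e=[-4,4,8] → ·
    (3,1)@(7, 3): e=[-4,8,4] → ·
    (0,2)@(1, 5): e=[-12,0,20] → ·  [on edge]
  covered (2 px):
    · · # #
    · · · ·
    · · · ·
    · · · ·
    · · · ·
    · · · ·
    · · · ·

Answer: [4,0,4]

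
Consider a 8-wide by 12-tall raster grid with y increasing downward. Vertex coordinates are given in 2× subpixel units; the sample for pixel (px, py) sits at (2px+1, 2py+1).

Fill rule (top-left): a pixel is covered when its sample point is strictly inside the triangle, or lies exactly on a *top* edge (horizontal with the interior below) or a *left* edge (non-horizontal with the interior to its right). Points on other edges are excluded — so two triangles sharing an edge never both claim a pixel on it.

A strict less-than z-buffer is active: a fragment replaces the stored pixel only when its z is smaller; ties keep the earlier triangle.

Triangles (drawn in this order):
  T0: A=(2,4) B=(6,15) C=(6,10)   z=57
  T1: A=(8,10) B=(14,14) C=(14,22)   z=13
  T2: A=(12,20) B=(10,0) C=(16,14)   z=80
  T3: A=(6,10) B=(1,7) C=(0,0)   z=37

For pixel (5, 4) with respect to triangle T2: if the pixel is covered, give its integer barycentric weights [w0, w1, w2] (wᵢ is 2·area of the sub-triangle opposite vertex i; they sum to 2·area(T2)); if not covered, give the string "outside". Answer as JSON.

T0:
  2·area = 20  (B↔C swapped to make it positive)
  edge (2, 4)→(6, 10): d=(4,6) right/bottom  bias=-1
  edge (6, 10)→(6, 15): d=(0,5) right/bottom  bias=-1
  edge (6, 15)→(2, 4): d=(-4,-11) top-left  bias=+0
    (2,4)@(5, 9): e=[2,5,13] → █
    (3,4)@(7, 9): e=[-10,-5,35] → ·
    (2,5)@(5, 11): e=[10,5,5] → █
    (3,5)@(7, 11): e=[-2,-5,27] → ·
    (2,6)@(5, 13): e=[18,5,-3] → ·
  covered (2 px):
    · · · · · · · ·
    · · · · · · · ·
    · · · · · · · ·
    · · · · · · · ·
    · · █ · · · · ·
    · · █ · · · · ·
    · · · · · · · ·
    · · · · · · · ·
    · · · · · · · ·
    · · · · · · · ·
    · · · · · · · ·
    · · · · · · · ·
T1:
  2·area = 48
  edge (8, 10)→(14, 14): d=(6,4) right/bottom  bias=-1
  edge (14, 14)→(14, 22): d=(0,8) right/bottom  bias=-1
  edge (14, 22)→(8, 10): d=(-6,-12) top-left  bias=+0
    (4,5)@(9, 11): e=[2,40,6] → █
    (5,5)@(11, 11): e=[-6,24,30] → ·
    (4,6)@(9, 13): e=[14,40,-6] → ·
    (5,6)@(11, 13): e=[6,24,18] → █
    (6,6)@(13, 13): e=[-2,8,42] → ·
    (5,7)@(11, 15): e=[18,24,6] → █
    (6,7)@(13, 15): e=[10,8,30] → █
    (7,7)@(15, 15): e=[2,-8,54] → ·
    (5,8)@(11, 17): e=[30,24,-6] → ·
    (6,8)@(13, 17): e=[22,8,18] → █
    (7,8)@(15, 17): e=[14,-8,42] → ·
    (6,9)@(13, 19): e=[34,8,6] → █
  covered (6 px):
    · · · · · · · ·
    · · · · · · · ·
    · · · · · · · ·
    · · · · · · · ·
    · · · · · · · ·
    · · · · █ · · ·
    · · · · · █ · ·
    · · · · · █ █ ·
    · · · · · · █ ·
    · · · · · · █ ·
    · · · · · · · ·
    · · · · · · · ·
T2:
  2·area = 92
  edge (12, 20)→(10, 0): d=(-2,-20) top-left  bias=+0
  edge (10, 0)→(16, 14): d=(6,14) right/bottom  bias=-1
  edge (16, 14)→(12, 20): d=(-4,6) right/bottom  bias=-1
    (5,1)@(11, 3): e=[14,4,74] → █
    (6,1)@(13, 3): e=[54,-24,62] → ·
    (5,2)@(11, 5): e=[10,16,66] → █
    (6,2)@(13, 5): e=[50,-12,54] → ·
    (5,3)@(11, 7): e=[6,28,58] → █
    (6,3)@(13, 7): e=[46,0,46] → ·  [on edge]
    (5,4)@(11, 9): e=[2,40,50] → █
    (6,4)@(13, 9): e=[42,12,38] → █
    (7,4)@(15, 9): e=[82,-16,26] → ·
    (5,5)@(11, 11): e=[-2,52,42] → ·
    (6,5)@(13, 11): e=[38,24,30] → █
    (7,5)@(15, 11): e=[78,-4,18] → ·
  covered (11 px):
    · · · · · · · ·
    · · · · · █ · ·
    · · · · · █ · ·
    · · · · · █ · ·
    · · · · · █ █ ·
    · · · · · · █ ·
    · · · · · · █ █
    · · · · · · █ █
    · · · · · · █ ·
    · · · · · · · ·
    · · · · · · · ·
    · · · · · · · ·
T3:
  2·area = 32
  edge (6, 10)→(1, 7): d=(-5,-3) top-left  bias=+0
  edge (1, 7)→(0, 0): d=(-1,-7) top-left  bias=+0
  edge (0, 0)→(6, 10): d=(6,10) right/bottom  bias=-1
    (0,1)@(1, 3): e=[20,4,8] → █
    (1,1)@(3, 3): e=[26,18,-12] → ·
    (0,2)@(1, 5): e=[10,2,20] → █
    (1,2)@(3, 5): e=[16,16,0] → ·  [on edge]
    (0,3)@(1, 7): e=[0,0,32] → █  [on edge]
    (1,3)@(3, 7): e=[6,14,12] → █
    (2,3)@(5, 7): e=[12,28,-8] → ·
    (0,4)@(1, 9): e=[-10,-2,44] → ·
    (1,4)@(3, 9): e=[-4,12,24] → ·
    (2,4)@(5, 9): e=[2,26,4] → █
    (3,4)@(7, 9): e=[8,40,-16] → ·
    (2,5)@(5, 11): e=[-8,24,16] → ·
    (5,6)@(11, 13): e=[0,64,-32] → ·  [on edge]
    (4,7)@(9, 15): e=[-16,48,0] → ·  [on edge]
    (1,10)@(3, 21): e=[-64,0,96] → ·  [on edge]
  covered (5 px):
    · · · · · · · ·
    █ · · · · · · ·
    █ · · · · · · ·
    █ █ · · · · · ·
    · · █ · · · · ·
    · · · · · · · ·
    · · · · · · · ·
    · · · · · · · ·
    · · · · · · · ·
    · · · · · · · ·
    · · · · · · · ·
    · · · · · · · ·

Final: [40,50,2]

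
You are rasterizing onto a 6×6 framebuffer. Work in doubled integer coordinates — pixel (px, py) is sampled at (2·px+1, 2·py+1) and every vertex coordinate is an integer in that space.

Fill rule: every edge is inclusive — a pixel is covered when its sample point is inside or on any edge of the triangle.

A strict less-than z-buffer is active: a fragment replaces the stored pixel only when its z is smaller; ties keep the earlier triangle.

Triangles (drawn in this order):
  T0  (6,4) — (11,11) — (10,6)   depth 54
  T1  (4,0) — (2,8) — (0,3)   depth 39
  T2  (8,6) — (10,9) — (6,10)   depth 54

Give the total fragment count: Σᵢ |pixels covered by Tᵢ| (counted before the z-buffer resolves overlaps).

T0:
  2·area = 18  (B↔C swapped to make it positive)
  edge (6, 4)→(10, 6): d=(4,2) inclusive
  edge (10, 6)→(11, 11): d=(1,5) inclusive
  edge (11, 11)→(6, 4): d=(-5,-7) inclusive
    (4,0)@(9, 1): e=[-18,0,36] → ·  [on edge]
    (3,2)@(7, 5): e=[2,14,2] → █
    (4,2)@(9, 5): e=[-2,4,16] → ·
    (3,3)@(7, 7): e=[10,16,-8] → ·
    (4,3)@(9, 7): e=[6,6,6] → █
    (5,3)@(11, 7): e=[2,-4,20] → ·
    (4,4)@(9, 9): e=[14,8,-4] → ·
    (5,5)@(11, 11): e=[18,0,0] → █  [on edge]
  covered (3 px):
    · · · · · ·
    · · · · · ·
    · · · █ · ·
    · · · · █ ·
    · · · · · ·
    · · · · · █
T1:
  2·area = 26
  edge (4, 0)→(2, 8): d=(-2,8) inclusive
  edge (2, 8)→(0, 3): d=(-2,-5) inclusive
  edge (0, 3)→(4, 0): d=(4,-3) inclusive
    (1,0)@(3, 1): e=[6,19,1] → █
    (2,0)@(5, 1): e=[-10,29,7] → ·
    (0,1)@(1, 3): e=[18,5,3] → █
    (2,1)@(5, 3): e=[-14,25,15] → ·
    (0,2)@(1, 5): e=[14,1,11] → █
    (1,2)@(3, 5): e=[-2,11,17] → ·
    (0,3)@(1, 7): e=[10,-3,19] → ·
  covered (4 px):
    · █ · · · ·
    █ █ · · · ·
    █ · · · · ·
    · · · · · ·
    · · · · · ·
    · · · · · ·
T2:
  2·area = 14
  edge (8, 6)→(10, 9): d=(2,3) inclusive
  edge (10, 9)→(6, 10): d=(-4,1) inclusive
  edge (6, 10)→(8, 6): d=(2,-4) inclusive
    (3,4)@(7, 9): e=[9,3,2] → █
    (4,4)@(9, 9): e=[3,1,10] → █
    (5,4)@(11, 9): e=[-3,-1,18] → ·
    (3,5)@(7, 11): e=[13,-5,6] → ·
    (4,5)@(9, 11): e=[7,-7,14] → ·
  covered (2 px):
    · · · · · ·
    · · · · · ·
    · · · · · ·
    · · · · · ·
    · · · █ █ ·
    · · · · · ·

Final: 9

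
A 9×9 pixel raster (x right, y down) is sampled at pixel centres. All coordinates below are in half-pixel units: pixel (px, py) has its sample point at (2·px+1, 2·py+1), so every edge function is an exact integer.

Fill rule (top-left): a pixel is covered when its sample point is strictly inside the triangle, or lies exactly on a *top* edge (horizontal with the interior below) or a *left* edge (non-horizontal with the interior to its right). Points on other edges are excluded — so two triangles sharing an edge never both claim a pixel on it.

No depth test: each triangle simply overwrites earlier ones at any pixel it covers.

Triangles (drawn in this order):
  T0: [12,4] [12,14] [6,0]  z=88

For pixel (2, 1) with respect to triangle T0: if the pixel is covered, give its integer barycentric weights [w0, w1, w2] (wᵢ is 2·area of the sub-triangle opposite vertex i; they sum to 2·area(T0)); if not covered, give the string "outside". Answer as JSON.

T0:
  2·area = 60
  edge (12, 4)→(12, 14): d=(0,10) right/bottom  bias=-1
  edge (12, 14)→(6, 0): d=(-6,-14) top-left  bias=+0
  edge (6, 0)→(12, 4): d=(6,4) right/bottom  bias=-1
    (3,0)@(7, 1): e=[50,8,2] → █
    (4,0)@(9, 1): e=[30,36,-6] → ·
    (3,1)@(7, 3): e=[50,-4,14] → ·
    (4,1)@(9, 3): e=[30,24,6] → █
    (5,1)@(11, 3): e=[10,52,-2] → ·
    (4,2)@(9, 5): e=[30,12,18] → █
    (5,2)@(11, 5): e=[10,40,10] → █
    (6,2)@(13, 5): e=[-10,68,2] → ·
    (4,3)@(9, 7): e=[30,0,30] → █  [on edge]
    (6,3)@(13, 7): e=[-10,56,14] → ·
    (4,4)@(9, 9): e=[30,-12,42] → ·
    (5,4)@(11, 9): e=[10,16,34] → █
  covered (8 px):
    · · · █ · · · · ·
    · · · · █ · · · ·
    · · · · █ █ · · ·
    · · · · █ █ · · ·
    · · · · · █ · · ·
    · · · · · █ · · ·
    · · · · · · · · ·
    · · · · · · · · ·
    · · · · · · · · ·

Result: "outside"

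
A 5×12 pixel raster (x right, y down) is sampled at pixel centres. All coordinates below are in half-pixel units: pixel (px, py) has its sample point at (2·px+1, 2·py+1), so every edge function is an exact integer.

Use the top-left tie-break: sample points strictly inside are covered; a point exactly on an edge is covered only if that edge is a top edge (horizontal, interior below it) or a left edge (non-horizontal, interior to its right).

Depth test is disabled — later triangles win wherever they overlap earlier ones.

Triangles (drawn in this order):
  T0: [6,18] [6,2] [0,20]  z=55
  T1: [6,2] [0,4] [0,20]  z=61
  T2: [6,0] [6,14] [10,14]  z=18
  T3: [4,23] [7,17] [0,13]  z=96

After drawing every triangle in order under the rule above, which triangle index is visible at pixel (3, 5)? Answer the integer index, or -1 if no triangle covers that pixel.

T0:
  2·area = 96  (B↔C swapped to make it positive)
  edge (6, 18)→(0, 20): d=(-6,2) right/bottom  bias=-1
  edge (0, 20)→(6, 2): d=(6,-18) top-left  bias=+0
  edge (6, 2)→(6, 18): d=(0,16) right/bottom  bias=-1
    (2,2)@(5, 5): e=[80,0,16] → █  [on edge]
    (3,2)@(7, 5): e=[76,36,-16] → ·
    (2,3)@(5, 7): e=[68,12,16] → █
    (3,3)@(7, 7): e=[64,48,-16] → ·
    (2,4)@(5, 9): e=[56,24,16] → █
    (3,4)@(7, 9): e=[52,60,-16] → ·
    (1,5)@(3, 11): e=[48,0,48] → █  [on edge]
    (3,5)@(7, 11): e=[40,72,-16] → ·
    (1,6)@(3, 13): e=[36,12,48] → █
    (3,6)@(7, 13): e=[28,84,-16] → ·
    (1,7)@(3, 15): e=[24,24,48] → █
    (3,7)@(7, 15): e=[16,96,-16] → ·
    (0,8)@(1, 17): e=[16,0,80] → █  [on edge]
    (4,8)@(9, 17): e=[0,144,-48] → ·  [on edge]
    (1,9)@(3, 19): e=[0,48,48] → ·  [on edge]
  covered (13 px):
    · · · · ·
    · · · · ·
    · · █ · ·
    · · █ · ·
    · · █ · ·
    · █ █ · ·
    · █ █ · ·
    · █ █ · ·
    █ █ █ · ·
    █ · · · ·
    · · · · ·
    · · · · ·
T1:
  2·area = 96  (B↔C swapped to make it positive)
  edge (6, 2)→(0, 20): d=(-6,18) right/bottom  bias=-1
  edge (0, 20)→(0, 4): d=(0,-16) top-left  bias=+0
  edge (0, 4)→(6, 2): d=(6,-2) top-left  bias=+0
    (4,0)@(9, 1): e=[-48,144,0] → ·  [on edge]
    (1,1)@(3, 3): e=[48,48,0] → █  [on edge]
    (2,1)@(5, 3): e=[12,80,4] → █
    (3,1)@(7, 3): e=[-24,112,8] → ·
    (0,2)@(1, 5): e=[72,16,8] → █
    (2,2)@(5, 5): e=[0,80,16] → ·  [on edge]
    (0,3)@(1, 7): e=[60,16,20] → █
    (2,3)@(5, 7): e=[-12,80,28] → ·
    (0,4)@(1, 9): e=[48,16,32] → █
    (2,4)@(5, 9): e=[-24,80,40] → ·
    (0,5)@(1, 11): e=[36,16,44] → █
    (1,5)@(3, 11): e=[0,48,48] → ·  [on edge]
    (0,8)@(1, 17): e=[0,16,80] → ·  [on edge]
  covered (11 px):
    · · · · ·
    · █ █ · ·
    █ █ · · ·
    █ █ · · ·
    █ █ · · ·
    █ · · · ·
    █ · · · ·
    █ · · · ·
    · · · · ·
    · · · · ·
    · · · · ·
    · · · · ·
T2:
  2·area = 56  (B↔C swapped to make it positive)
  edge (6, 0)→(10, 14): d=(4,14) right/bottom  bias=-1
  edge (10, 14)→(6, 14): d=(-4,0) right/bottom  bias=-1
  edge (6, 14)→(6, 0): d=(0,-14) top-left  bias=+0
    (3,2)@(7, 5): e=[6,36,14] → █
    (4,2)@(9, 5): e=[-22,36,42] → ·
    (3,3)@(7, 7): e=[14,28,14] → █
    (4,3)@(9, 7): e=[-14,28,42] → ·
    (3,4)@(7, 9): e=[22,20,14] → █
    (4,4)@(9, 9): e=[-6,20,42] → ·
    (3,5)@(7, 11): e=[30,12,14] → █
    (4,5)@(9, 11): e=[2,12,42] → █
    (3,6)@(7, 13): e=[38,4,14] → █
    (3,7)@(7, 15): e=[46,-4,14] → ·
    (4,7)@(9, 15): e=[18,-4,42] → ·
  covered (7 px):
    · · · · ·
    · · · · ·
    · · · █ ·
    · · · █ ·
    · · · █ ·
    · · · █ █
    · · · █ █
    · · · · ·
    · · · · ·
    · · · · ·
    · · · · ·
    · · · · ·
T3:
  2·area = 54  (B↔C swapped to make it positive)
  edge (4, 23)→(0, 13): d=(-4,-10) top-left  bias=+0
  edge (0, 13)→(7, 17): d=(7,4) right/bottom  bias=-1
  edge (7, 17)→(4, 23): d=(-3,6) right/bottom  bias=-1
    (4,6)@(9, 13): e=[90,-36,0] → ·  [on edge]
    (0,7)@(1, 15): e=[2,10,42] → █
    (1,7)@(3, 15): e=[22,2,30] → █
    (2,7)@(5, 15): e=[42,-6,18] → ·
    (0,8)@(1, 17): e=[-6,24,36] → ·
    (1,8)@(3, 17): e=[14,16,24] → █
    (2,8)@(5, 17): e=[34,8,12] → █
    (3,8)@(7, 17): e=[54,0,0] → ·  [on edge]
    (1,9)@(3, 19): e=[6,30,18] → █
    (3,9)@(7, 19): e=[46,14,-6] → ·
    (1,10)@(3, 21): e=[-2,44,12] → ·
    (2,10)@(5, 21): e=[18,36,0] → ·  [on edge]
  covered (6 px):
    · · · · ·
    · · · · ·
    · · · · ·
    · · · · ·
    · · · · ·
    · · · · ·
    · · · · ·
    █ █ · · ·
    · █ █ · ·
    · █ █ · ·
    · · · · ·
    · · · · ·

Z-buffer (winner per pixel, '.' = empty):
  . . . . .
  . 1 1 . .
  1 1 0 2 .
  1 1 0 2 .
  1 1 0 2 .
  1 0 0 2 2
  1 0 0 2 2
  3 3 0 . .
  0 3 3 . .
  0 3 3 . .
  . . . . .
  . . . . .

Final: 2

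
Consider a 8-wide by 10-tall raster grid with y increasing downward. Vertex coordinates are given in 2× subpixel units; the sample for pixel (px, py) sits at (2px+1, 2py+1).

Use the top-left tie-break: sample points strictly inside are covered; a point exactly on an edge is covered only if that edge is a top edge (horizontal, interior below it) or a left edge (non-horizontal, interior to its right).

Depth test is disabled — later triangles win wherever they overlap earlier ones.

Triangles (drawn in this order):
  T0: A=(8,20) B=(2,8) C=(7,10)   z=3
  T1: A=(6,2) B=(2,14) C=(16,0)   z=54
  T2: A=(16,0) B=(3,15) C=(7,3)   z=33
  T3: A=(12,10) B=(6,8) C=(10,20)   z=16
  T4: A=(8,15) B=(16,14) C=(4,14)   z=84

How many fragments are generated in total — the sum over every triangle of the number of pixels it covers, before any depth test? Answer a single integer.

T0:
  2·area = 48
  edge (8, 20)→(2, 8): d=(-6,-12) top-left  bias=+0
  edge (2, 8)→(7, 10): d=(5,2) right/bottom  bias=-1
  edge (7, 10)→(8, 20): d=(1,10) right/bottom  bias=-1
    (1,4)@(3, 9): e=[6,3,39] → #
    (2,4)@(5, 9): e=[30,-1,19] → ·
    (1,5)@(3, 11): e=[-6,13,41] → ·
    (2,5)@(5, 11): e=[18,9,21] → #
    (3,5)@(7, 11): e=[42,5,1] → #
    (4,5)@(9, 11): e=[66,1,-19] → ·
    (2,6)@(5, 13): e=[6,19,23] → #
    (4,6)@(9, 13): e=[54,11,-17] → ·
    (2,7)@(5, 15): e=[-6,29,25] → ·
    (3,7)@(7, 15): e=[18,25,5] → #
    (4,7)@(9, 15): e=[42,21,-15] → ·
    (3,8)@(7, 17): e=[6,35,7] → #
  covered (7 px):
    · · · · · · · ·
    · · · · · · · ·
    · · · · · · · ·
    · · · · · · · ·
    · # · · · · · ·
    · · # # · · · ·
    · · # # · · · ·
    · · · # · · · ·
    · · · # · · · ·
    · · · · · · · ·
T1:
  2·area = 112  (B↔C swapped to make it positive)
  edge (6, 2)→(16, 0): d=(10,-2) top-left  bias=+0
  edge (16, 0)→(2, 14): d=(-14,14) right/bottom  bias=-1
  edge (2, 14)→(6, 2): d=(4,-12) top-left  bias=+0
    (5,0)@(11, 1): e=[0,56,56] → #  [on edge]
    (6,0)@(13, 1): e=[4,28,80] → #
    (7,0)@(15, 1): e=[8,0,104] → ·  [on edge]
    (0,1)@(1, 3): e=[0,168,-56] → ·  [on edge]
    (3,1)@(7, 3): e=[12,84,16] → #
    (4,1)@(9, 3): e=[16,56,40] → #
    (6,1)@(13, 3): e=[24,0,88] → ·  [on edge]
    (2,2)@(5, 5): e=[28,84,0] → #  [on edge]
    (5,2)@(11, 5): e=[40,0,72] → ·  [on edge]
    (2,3)@(5, 7): e=[48,56,8] → #
    (4,3)@(9, 7): e=[56,0,56] → ·  [on edge]
    (2,4)@(5, 9): e=[68,28,16] → #
    (3,4)@(7, 9): e=[72,0,40] → ·  [on edge]
    (1,5)@(3, 11): e=[84,28,0] → #  [on edge]
    (2,5)@(5, 11): e=[88,0,24] → ·  [on edge]
    (1,6)@(3, 13): e=[104,0,8] → ·  [on edge]
    (0,7)@(1, 15): e=[120,0,-8] → ·  [on edge]
    (0,8)@(1, 17): e=[140,-28,0] → ·  [on edge]
  covered (12 px):
    · · · · · # # ·
    · · · # # # · ·
    · · # # # · · ·
    · · # # · · · ·
    · · # · · · · ·
    · # · · · · · ·
    · · · · · · · ·
    · · · · · · · ·
    · · · · · · · ·
    · · · · · · · ·
T2:
  2·area = 96
  edge (16, 0)→(3, 15): d=(-13,15) right/bottom  bias=-1
  edge (3, 15)→(7, 3): d=(4,-12) top-left  bias=+0
  edge (7, 3)→(16, 0): d=(9,-3) top-left  bias=+0
    (6,0)@(13, 1): e=[32,64,0] → #  [on edge]
    (7,0)@(15, 1): e=[2,88,6] → #
    (3,1)@(7, 3): e=[96,0,0] → #  [on edge]
    (4,1)@(9, 3): e=[66,24,6] → #
    (5,1)@(11, 3): e=[36,48,12] → #
    (7,1)@(15, 3): e=[-24,96,24] → ·
    (0,2)@(1, 5): e=[160,-64,0] → ·  [on edge]
    (3,2)@(7, 5): e=[70,8,18] → #
    (6,2)@(13, 5): e=[-20,80,36] → ·
    (3,3)@(7, 7): e=[44,16,36] → #
    (5,3)@(11, 7): e=[-16,64,48] → ·
    (2,4)@(5, 9): e=[48,0,48] → #  [on edge]
    (1,7)@(3, 15): e=[0,0,96] → ·  [on edge]
  covered (14 px):
    · · · · · · # #
    · · · # # # # ·
    · · · # # # · ·
    · · · # # · · ·
    · · # # · · · ·
    · · # · · · · ·
    · · · · · · · ·
    · · · · · · · ·
    · · · · · · · ·
    · · · · · · · ·
T3:
  2·area = 64  (B↔C swapped to make it positive)
  edge (12, 10)→(10, 20): d=(-2,10) right/bottom  bias=-1
  edge (10, 20)→(6, 8): d=(-4,-12) top-left  bias=+0
  edge (6, 8)→(12, 10): d=(6,2) right/bottom  bias=-1
    (2,2)@(5, 5): e=[80,0,-16] → ·  [on edge]
    (6,2)@(13, 5): e=[0,96,-32] → ·  [on edge]
    (1,3)@(3, 7): e=[96,-32,0] → ·  [on edge]
    (3,4)@(7, 9): e=[52,8,4] → #
    (4,4)@(9, 9): e=[32,32,0] → ·  [on edge]
    (3,5)@(7, 11): e=[48,0,16] → #  [on edge]
    (4,5)@(9, 11): e=[28,24,12] → #
    (5,5)@(11, 11): e=[8,48,8] → #
    (6,5)@(13, 11): e=[-12,72,4] → ·
    (7,5)@(15, 11): e=[-32,96,0] → ·  [on edge]
    (3,6)@(7, 13): e=[44,-8,28] → ·
    (4,6)@(9, 13): e=[24,16,24] → #
    (5,7)@(11, 15): e=[0,32,32] → ·  [on edge]
    (4,8)@(9, 17): e=[16,0,48] → #  [on edge]
  covered (8 px):
    · · · · · · · ·
    · · · · · · · ·
    · · · · · · · ·
    · · · · · · · ·
    · · · # · · · ·
    · · · # # # · ·
    · · · · # # · ·
    · · · · # · · ·
    · · · · # · · ·
    · · · · · · · ·
T4:
  2·area = 12  (B↔C swapped to make it positive)
  edge (8, 15)→(4, 14): d=(-4,-1) top-left  bias=+0
  edge (4, 14)→(16, 14): d=(12,0) top-left  bias=+0
  edge (16, 14)→(8, 15): d=(-8,1) right/bottom  bias=-1
  covered (0 px):
    · · · · · · · ·
    · · · · · · · ·
    · · · · · · · ·
    · · · · · · · ·
    · · · · · · · ·
    · · · · · · · ·
    · · · · · · · ·
    · · · · · · · ·
    · · · · · · · ·
    · · · · · · · ·

Result: 41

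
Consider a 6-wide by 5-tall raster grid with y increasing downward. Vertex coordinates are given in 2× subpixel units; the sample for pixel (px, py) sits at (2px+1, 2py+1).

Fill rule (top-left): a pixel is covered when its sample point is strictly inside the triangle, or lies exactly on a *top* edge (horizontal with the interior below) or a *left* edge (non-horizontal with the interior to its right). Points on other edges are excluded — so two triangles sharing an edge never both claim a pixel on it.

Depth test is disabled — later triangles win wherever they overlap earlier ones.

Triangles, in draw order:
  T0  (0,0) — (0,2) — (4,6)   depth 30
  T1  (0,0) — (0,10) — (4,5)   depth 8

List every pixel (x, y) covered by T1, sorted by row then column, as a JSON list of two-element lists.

T0:
  2·area = 8  (B↔C swapped to make it positive)
  edge (0, 0)→(4, 6): d=(4,6) right/bottom  bias=-1
  edge (4, 6)→(0, 2): d=(-4,-4) top-left  bias=+0
  edge (0, 2)→(0, 0): d=(0,-2) top-left  bias=+0
    (0,1)@(1, 3): e=[6,0,2] → #  [on edge]
    (1,1)@(3, 3): e=[-6,8,6] → ·
    (0,2)@(1, 5): e=[14,-8,2] → ·
    (1,2)@(3, 5): e=[2,0,6] → #  [on edge]
    (2,2)@(5, 5): e=[-10,8,10] → ·
    (1,3)@(3, 7): e=[10,-8,6] → ·
    (2,3)@(5, 7): e=[-2,0,10] → ·  [on edge]
    (3,4)@(7, 9): e=[-6,0,14] → ·  [on edge]
  covered (2 px):
    · · · · · ·
    # · · · · ·
    · # · · · ·
    · · · · · ·
    · · · · · ·
T1:
  2·area = 40  (B↔C swapped to make it positive)
  edge (0, 0)→(4, 5): d=(4,5) right/bottom  bias=-1
  edge (4, 5)→(0, 10): d=(-4,5) right/bottom  bias=-1
  edge (0, 10)→(0, 0): d=(0,-10) top-left  bias=+0
    (0,1)@(1, 3): e=[7,23,10] → #
    (1,1)@(3, 3): e=[-3,13,30] → ·
    (0,2)@(1, 5): e=[15,15,10] → #
    (1,2)@(3, 5): e=[5,5,30] → #
    (2,2)@(5, 5): e=[-5,-5,50] → ·
    (0,3)@(1, 7): e=[23,7,10] → #
    (1,3)@(3, 7): e=[13,-3,30] → ·
    (0,4)@(1, 9): e=[31,-1,10] → ·
  covered (4 px):
    · · · · · ·
    # · · · · ·
    # # · · · ·
    # · · · · ·
    · · · · · ·

Final: [[0,1],[0,2],[1,2],[0,3]]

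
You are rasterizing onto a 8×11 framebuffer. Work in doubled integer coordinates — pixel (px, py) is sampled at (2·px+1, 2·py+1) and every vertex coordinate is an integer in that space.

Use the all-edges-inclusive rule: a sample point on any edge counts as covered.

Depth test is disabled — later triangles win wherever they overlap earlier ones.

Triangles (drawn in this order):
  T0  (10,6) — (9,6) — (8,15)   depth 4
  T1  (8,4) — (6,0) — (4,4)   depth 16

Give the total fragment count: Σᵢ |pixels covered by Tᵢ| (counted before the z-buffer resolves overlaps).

T0:
  2·area = 9  (B↔C swapped to make it positive)
  edge (10, 6)→(8, 15): d=(-2,9) inclusive
  edge (8, 15)→(9, 6): d=(1,-9) inclusive
  edge (9, 6)→(10, 6): d=(1,0) inclusive
    (4,3)@(9, 7): e=[7,1,1] → #
    (5,3)@(11, 7): e=[-11,19,1] → ·
    (4,4)@(9, 9): e=[3,3,3] → #
    (5,4)@(11, 9): e=[-15,21,3] → ·
    (4,5)@(9, 11): e=[-1,5,5] → ·
  covered (2 px):
    · · · · · · · ·
    · · · · · · · ·
    · · · · · · · ·
    · · · · # · · ·
    · · · · # · · ·
    · · · · · · · ·
    · · · · · · · ·
    · · · · · · · ·
    · · · · · · · ·
    · · · · · · · ·
    · · · · · · · ·
T1:
  2·area = 16  (B↔C swapped to make it positive)
  edge (8, 4)→(4, 4): d=(-4,0) inclusive
  edge (4, 4)→(6, 0): d=(2,-4) inclusive
  edge (6, 0)→(8, 4): d=(2,4) inclusive
    (2,1)@(5, 3): e=[4,2,10] → #
    (3,1)@(7, 3): e=[4,10,2] → #
    (4,1)@(9, 3): e=[4,18,-6] → ·
    (2,2)@(5, 5): e=[-4,6,14] → ·
    (3,2)@(7, 5): e=[-4,14,6] → ·
  covered (2 px):
    · · · · · · · ·
    · · # # · · · ·
    · · · · · · · ·
    · · · · · · · ·
    · · · · · · · ·
    · · · · · · · ·
    · · · · · · · ·
    · · · · · · · ·
    · · · · · · · ·
    · · · · · · · ·
    · · · · · · · ·

Answer: 4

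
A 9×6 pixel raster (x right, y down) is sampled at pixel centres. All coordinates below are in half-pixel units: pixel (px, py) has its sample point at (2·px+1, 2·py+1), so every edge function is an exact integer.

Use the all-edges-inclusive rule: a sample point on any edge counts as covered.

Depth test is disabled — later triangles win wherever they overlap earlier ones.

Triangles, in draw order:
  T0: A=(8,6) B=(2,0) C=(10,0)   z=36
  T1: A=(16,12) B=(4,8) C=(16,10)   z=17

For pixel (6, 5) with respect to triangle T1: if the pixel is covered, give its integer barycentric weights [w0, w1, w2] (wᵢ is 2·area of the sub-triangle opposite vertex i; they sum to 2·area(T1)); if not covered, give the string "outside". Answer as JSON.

T0:
  2·area = 48
  edge (8, 6)→(2, 0): d=(-6,-6) inclusive
  edge (2, 0)→(10, 0): d=(8,0) inclusive
  edge (10, 0)→(8, 6): d=(-2,6) inclusive
    (1,0)@(3, 1): e=[0,8,40] → █  [on edge]
    (2,0)@(5, 1): e=[12,8,28] → █
    (3,0)@(7, 1): e=[24,8,16] → █
    (4,0)@(9, 1): e=[36,8,4] → █
    (5,0)@(11, 1): e=[48,8,-8] → ·
    (1,1)@(3, 3): e=[-12,24,36] → ·
    (2,1)@(5, 3): e=[0,24,24] → █  [on edge]
    (4,1)@(9, 3): e=[24,24,0] → █  [on edge]
    (5,1)@(11, 3): e=[36,24,-12] → ·
    (2,2)@(5, 5): e=[-12,40,20] → ·
    (3,2)@(7, 5): e=[0,40,8] → █  [on edge]
    (4,2)@(9, 5): e=[12,40,-4] → ·
    (4,3)@(9, 7): e=[0,56,-8] → ·  [on edge]
    (3,4)@(7, 9): e=[-24,72,0] → ·  [on edge]
    (5,4)@(11, 9): e=[0,72,-24] → ·  [on edge]
    (6,5)@(13, 11): e=[0,88,-40] → ·  [on edge]
  covered (8 px):
    · █ █ █ █ · · · ·
    · · █ █ █ · · · ·
    · · · █ · · · · ·
    · · · · · · · · ·
    · · · · · · · · ·
    · · · · · · · · ·
T1:
  2·area = 24
  edge (16, 12)→(4, 8): d=(-12,-4) inclusive
  edge (4, 8)→(16, 10): d=(12,2) inclusive
  edge (16, 10)→(16, 12): d=(0,2) inclusive
    (0,3)@(1, 7): e=[0,-6,30] → ·  [on edge]
    (3,4)@(7, 9): e=[0,6,18] → █  [on edge]
    (4,4)@(9, 9): e=[8,2,14] → █
    (5,4)@(11, 9): e=[16,-2,10] → ·
    (3,5)@(7, 11): e=[-24,30,18] → ·
    (4,5)@(9, 11): e=[-16,26,14] → ·
    (6,5)@(13, 11): e=[0,18,6] → █  [on edge]
    (7,5)@(15, 11): e=[8,14,2] → █
    (8,5)@(17, 11): e=[16,10,-2] → ·
  covered (4 px):
    · · · · · · · · ·
    · · · · · · · · ·
    · · · · · · · · ·
    · · · · · · · · ·
    · · · █ █ · · · ·
    · · · · · · █ █ ·

Final: [18,6,0]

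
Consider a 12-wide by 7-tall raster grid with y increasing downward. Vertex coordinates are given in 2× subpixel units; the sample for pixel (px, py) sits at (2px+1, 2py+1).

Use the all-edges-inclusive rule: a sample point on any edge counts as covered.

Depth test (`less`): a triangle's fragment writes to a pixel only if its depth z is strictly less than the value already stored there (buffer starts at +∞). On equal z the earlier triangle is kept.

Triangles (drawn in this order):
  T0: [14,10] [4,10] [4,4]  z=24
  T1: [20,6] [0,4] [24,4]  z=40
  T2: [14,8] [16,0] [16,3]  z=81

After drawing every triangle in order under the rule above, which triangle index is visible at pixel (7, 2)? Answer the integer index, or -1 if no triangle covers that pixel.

T0:
  2·area = 60
  edge (14, 10)→(4, 10): d=(-10,0) inclusive
  edge (4, 10)→(4, 4): d=(0,-6) inclusive
  edge (4, 4)→(14, 10): d=(10,6) inclusive
    (2,2)@(5, 5): e=[50,6,4] → #
    (3,2)@(7, 5): e=[50,18,-8] → ·
    (2,3)@(5, 7): e=[30,6,24] → #
    (3,3)@(7, 7): e=[30,18,12] → #
    (4,3)@(9, 7): e=[30,30,0] → #  [on edge]
    (5,3)@(11, 7): e=[30,42,-12] → ·
    (2,4)@(5, 9): e=[10,6,44] → #
    (5,4)@(11, 9): e=[10,42,8] → #
    (6,4)@(13, 9): e=[10,54,-4] → ·
    (2,5)@(5, 11): e=[-10,6,64] → ·
    (3,5)@(7, 11): e=[-10,18,52] → ·
    (4,5)@(9, 11): e=[-10,30,40] → ·
    (9,6)@(19, 13): e=[-30,90,0] → ·  [on edge]
  covered (8 px):
    · · · · · · · · · · · ·
    · · · · · · · · · · · ·
    · · # · · · · · · · · ·
    · · # # # · · · · · · ·
    · · # # # # · · · · · ·
    · · · · · · · · · · · ·
    · · · · · · · · · · · ·
T1:
  2·area = 48
  edge (20, 6)→(0, 4): d=(-20,-2) inclusive
  edge (0, 4)→(24, 4): d=(24,0) inclusive
  edge (24, 4)→(20, 6): d=(-4,2) inclusive
    (5,2)@(11, 5): e=[2,24,22] → #
    (6,2)@(13, 5): e=[6,24,18] → #
    (7,2)@(15, 5): e=[10,24,14] → #
    (8,2)@(17, 5): e=[14,24,10] → #
    (9,2)@(19, 5): e=[18,24,6] → #
    (10,2)@(21, 5): e=[22,24,2] → #
    (11,2)@(23, 5): e=[26,24,-2] → ·
    (5,3)@(11, 7): e=[-38,72,14] → ·
    (6,3)@(13, 7): e=[-34,72,10] → ·
    (7,3)@(15, 7): e=[-30,72,6] → ·
    (8,3)@(17, 7): e=[-26,72,2] → ·
    (9,3)@(19, 7): e=[-22,72,-2] → ·
  covered (6 px):
    · · · · · · · · · · · ·
    · · · · · · · · · · · ·
    · · · · · # # # # # # ·
    · · · · · · · · · · · ·
    · · · · · · · · · · · ·
    · · · · · · · · · · · ·
    · · · · · · · · · · · ·
T2:
  2·area = 6
  edge (14, 8)→(16, 0): d=(2,-8) inclusive
  edge (16, 0)→(16, 3): d=(0,3) inclusive
  edge (16, 3)→(14, 8): d=(-2,5) inclusive
    (7,2)@(15, 5): e=[2,3,1] → #
    (8,2)@(17, 5): e=[18,-3,-9] → ·
    (7,3)@(15, 7): e=[6,3,-3] → ·
  covered (1 px):
    · · · · · · · · · · · ·
    · · · · · · · · · · · ·
    · · · · · · · # · · · ·
    · · · · · · · · · · · ·
    · · · · · · · · · · · ·
    · · · · · · · · · · · ·
    · · · · · · · · · · · ·

Z-buffer (winner per pixel, '.' = empty):
  . . . . . . . . . . . .
  . . . . . . . . . . . .
  . . 0 . . 1 1 1 1 1 1 .
  . . 0 0 0 . . . . . . .
  . . 0 0 0 0 . . . . . .
  . . . . . . . . . . . .
  . . . . . . . . . . . .

Final: 1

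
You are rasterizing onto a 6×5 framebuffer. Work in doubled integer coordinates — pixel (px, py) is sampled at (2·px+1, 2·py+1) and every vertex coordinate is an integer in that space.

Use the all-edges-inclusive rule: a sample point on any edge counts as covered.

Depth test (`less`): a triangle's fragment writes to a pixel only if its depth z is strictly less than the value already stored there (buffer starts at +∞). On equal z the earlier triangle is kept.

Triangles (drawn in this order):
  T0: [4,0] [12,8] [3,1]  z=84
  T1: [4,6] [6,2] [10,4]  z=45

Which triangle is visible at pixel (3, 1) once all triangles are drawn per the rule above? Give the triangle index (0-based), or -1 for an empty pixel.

T0:
  2·area = 16
  edge (4, 0)→(12, 8): d=(8,8) inclusive
  edge (12, 8)→(3, 1): d=(-9,-7) inclusive
  edge (3, 1)→(4, 0): d=(1,-1) inclusive
    (1,0)@(3, 1): e=[16,0,0] → #  [on edge]
    (2,0)@(5, 1): e=[0,14,2] → #  [on edge]
    (3,0)@(7, 1): e=[-16,28,4] → ·
    (0,1)@(1, 3): e=[48,-32,0] → ·  [on edge]
    (1,1)@(3, 3): e=[32,-18,2] → ·
    (2,1)@(5, 3): e=[16,-4,4] → ·
    (3,1)@(7, 3): e=[0,10,6] → #  [on edge]
    (4,1)@(9, 3): e=[-16,24,8] → ·
    (3,2)@(7, 5): e=[16,-8,8] → ·
    (4,2)@(9, 5): e=[0,6,10] → #  [on edge]
    (5,2)@(11, 5): e=[-16,20,12] → ·
    (4,3)@(9, 7): e=[16,-12,12] → ·
    (5,3)@(11, 7): e=[0,2,14] → #  [on edge]
  covered (5 px):
    · # # · · ·
    · · · # · ·
    · · · · # ·
    · · · · · #
    · · · · · ·
T1:
  2·area = 20
  edge (4, 6)→(6, 2): d=(2,-4) inclusive
  edge (6, 2)→(10, 4): d=(4,2) inclusive
  edge (10, 4)→(4, 6): d=(-6,2) inclusive
    (3,1)@(7, 3): e=[6,2,12] → #
    (4,1)@(9, 3): e=[14,-2,8] → ·
    (2,2)@(5, 5): e=[2,14,4] → #
    (3,2)@(7, 5): e=[10,10,0] → #  [on edge]
    (4,2)@(9, 5): e=[18,6,-4] → ·
    (0,3)@(1, 7): e=[-10,30,0] → ·  [on edge]
    (2,3)@(5, 7): e=[6,22,-8] → ·
    (3,3)@(7, 7): e=[14,18,-12] → ·
  covered (3 px):
    · · · · · ·
    · · · # · ·
    · · # # · ·
    · · · · · ·
    · · · · · ·

Z-buffer (winner per pixel, '.' = empty):
  . 0 0 . . .
  . . . 1 . .
  . . 1 1 0 .
  . . . . . 0
  . . . . . .

Result: 1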